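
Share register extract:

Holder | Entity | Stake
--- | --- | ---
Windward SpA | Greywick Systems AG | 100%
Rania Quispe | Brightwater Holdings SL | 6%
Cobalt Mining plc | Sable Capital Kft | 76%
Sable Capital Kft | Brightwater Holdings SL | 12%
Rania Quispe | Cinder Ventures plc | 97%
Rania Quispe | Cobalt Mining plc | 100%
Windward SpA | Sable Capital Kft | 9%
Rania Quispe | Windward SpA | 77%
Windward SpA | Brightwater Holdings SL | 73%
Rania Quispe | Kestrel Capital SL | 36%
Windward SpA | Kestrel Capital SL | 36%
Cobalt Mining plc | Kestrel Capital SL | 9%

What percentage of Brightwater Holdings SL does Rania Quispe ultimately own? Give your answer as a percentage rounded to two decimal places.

Rania reaches Brightwater along 4 paths.
Via Windward: 77% × 73% = 56.21%.
Via Cobalt → Sable: 100% × 76% × 12% = 9.12%.
Via Windward → Sable: 77% × 9% × 12% = 0.8316%.
Direct stake: 6% = 6%.
Total: 56.21% + 9.12% + 0.8316% + 6% = 72.1616%.
Rounded: 72.16%.

72.16%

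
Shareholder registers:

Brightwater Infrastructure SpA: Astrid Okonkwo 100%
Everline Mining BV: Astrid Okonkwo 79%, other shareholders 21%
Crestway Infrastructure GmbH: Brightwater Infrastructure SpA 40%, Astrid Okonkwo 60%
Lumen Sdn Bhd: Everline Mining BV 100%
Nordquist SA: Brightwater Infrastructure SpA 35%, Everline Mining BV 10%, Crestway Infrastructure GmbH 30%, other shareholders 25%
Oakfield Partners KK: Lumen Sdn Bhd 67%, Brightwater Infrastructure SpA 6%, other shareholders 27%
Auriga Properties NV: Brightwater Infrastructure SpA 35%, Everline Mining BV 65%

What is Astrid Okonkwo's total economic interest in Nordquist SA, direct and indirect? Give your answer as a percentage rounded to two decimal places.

Astrid reaches Nordquist along 4 paths.
Via Brightwater: 100% × 35% = 35%.
Via Everline: 79% × 10% = 7.9%.
Via Brightwater → Crestway: 100% × 40% × 30% = 12%.
Via Crestway: 60% × 30% = 18%.
Total: 35% + 7.9% + 12% + 18% = 72.9%.
Rounded: 72.90%.

72.90%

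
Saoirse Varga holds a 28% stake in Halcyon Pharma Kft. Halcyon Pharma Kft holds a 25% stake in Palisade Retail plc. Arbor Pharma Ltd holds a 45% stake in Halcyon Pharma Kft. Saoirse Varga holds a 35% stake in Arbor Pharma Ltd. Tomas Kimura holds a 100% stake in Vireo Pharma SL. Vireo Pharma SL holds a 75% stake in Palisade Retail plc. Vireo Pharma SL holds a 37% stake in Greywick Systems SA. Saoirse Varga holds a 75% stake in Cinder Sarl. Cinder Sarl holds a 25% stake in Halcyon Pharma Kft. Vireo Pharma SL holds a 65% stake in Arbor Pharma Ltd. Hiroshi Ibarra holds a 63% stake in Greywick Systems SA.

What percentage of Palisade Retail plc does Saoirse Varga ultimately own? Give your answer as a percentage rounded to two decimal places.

Saoirse reaches Palisade along 3 paths.
Via Cinder → Halcyon: 75% × 25% × 25% = 4.6875%.
Via Arbor → Halcyon: 35% × 45% × 25% = 3.9375%.
Via Halcyon: 28% × 25% = 7%.
Total: 4.6875% + 3.9375% + 7% = 15.625%.
Rounded: 15.63%.

15.63%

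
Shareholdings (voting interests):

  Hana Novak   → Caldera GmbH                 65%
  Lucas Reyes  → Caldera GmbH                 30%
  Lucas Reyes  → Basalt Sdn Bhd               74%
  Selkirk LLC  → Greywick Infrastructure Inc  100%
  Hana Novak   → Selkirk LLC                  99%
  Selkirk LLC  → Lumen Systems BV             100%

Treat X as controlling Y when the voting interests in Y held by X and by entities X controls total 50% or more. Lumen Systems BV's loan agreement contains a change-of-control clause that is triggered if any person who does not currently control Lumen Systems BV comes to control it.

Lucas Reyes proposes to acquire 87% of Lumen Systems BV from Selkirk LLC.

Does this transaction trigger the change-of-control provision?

Yes

The purchase adds only to Lucas's holdings (Selkirk's stake shrinks), so Lucas is the only person who could newly come to control Lumen.
Lucas holds 74% of Basalt, so Lucas controls Basalt.
Neither Lucas nor any entity Lucas controls holds any voting interest in Lumen.
So before the transaction, Lucas does not control Lumen.
After the purchase, Lucas holds 87% of Lumen directly, and Selkirk's stake falls to 13%.
Lucas holds 87% of Lumen, so Lucas controls Lumen.
Lucas did not control Lumen before and does after, so the clause is triggered.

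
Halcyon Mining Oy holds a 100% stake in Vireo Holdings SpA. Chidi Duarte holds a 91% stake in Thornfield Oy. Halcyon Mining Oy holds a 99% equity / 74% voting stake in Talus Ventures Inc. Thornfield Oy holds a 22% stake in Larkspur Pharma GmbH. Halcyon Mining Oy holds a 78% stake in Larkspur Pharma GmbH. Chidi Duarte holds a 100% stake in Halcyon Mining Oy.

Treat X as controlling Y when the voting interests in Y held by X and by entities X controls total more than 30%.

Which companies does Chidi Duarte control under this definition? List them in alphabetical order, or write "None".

Chidi holds 91% of Thornfield, so Chidi controls Thornfield.
Chidi holds 100% of Halcyon, so Chidi controls Halcyon.
Halcyon holds 74% of Talus, so Chidi controls Talus.
Halcyon and Thornfield together hold 78% + 22% = 100% of Larkspur, so Chidi controls Larkspur.
Halcyon holds 100% of Vireo, so Chidi controls Vireo.

Halcyon Mining Oy, Larkspur Pharma GmbH, Talus Ventures Inc, Thornfield Oy, Vireo Holdings SpA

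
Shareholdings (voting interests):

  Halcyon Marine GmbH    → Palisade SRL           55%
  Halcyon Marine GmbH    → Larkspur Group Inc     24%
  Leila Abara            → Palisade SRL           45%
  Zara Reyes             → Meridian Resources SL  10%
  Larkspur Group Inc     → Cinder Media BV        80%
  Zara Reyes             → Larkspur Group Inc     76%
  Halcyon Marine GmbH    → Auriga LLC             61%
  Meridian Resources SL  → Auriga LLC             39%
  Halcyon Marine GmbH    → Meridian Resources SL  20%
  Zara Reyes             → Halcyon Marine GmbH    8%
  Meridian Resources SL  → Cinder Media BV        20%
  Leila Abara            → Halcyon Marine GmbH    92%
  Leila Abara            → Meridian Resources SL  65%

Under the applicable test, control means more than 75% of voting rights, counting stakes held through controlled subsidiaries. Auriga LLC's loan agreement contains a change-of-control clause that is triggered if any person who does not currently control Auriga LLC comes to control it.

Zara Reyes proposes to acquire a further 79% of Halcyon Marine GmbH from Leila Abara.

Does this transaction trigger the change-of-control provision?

No

The purchase adds only to Zara's holdings (Leila's stake shrinks), so Zara is the only person who could newly come to control Auriga.
Zara holds 76% of Larkspur, so Zara controls Larkspur.
Larkspur holds 80% of Cinder, so Zara controls Cinder.
Neither Zara nor any entity Zara controls holds any voting interest in Auriga.
So before the transaction, Zara does not control Auriga.
After the purchase, Zara's direct stake in Halcyon rises to 8% + 79% = 87%, and Leila's stake falls to 13%.
Zara holds 87% of Halcyon, so Zara controls Halcyon.
Halcyon and Zara together hold 24% + 76% = 100% of Larkspur, so Zara controls Larkspur.
After the transaction, Zara's side holds 61% of Auriga, not > 75%, so Zara still does not control Auriga.
No new person acquires control, so the clause is not triggered.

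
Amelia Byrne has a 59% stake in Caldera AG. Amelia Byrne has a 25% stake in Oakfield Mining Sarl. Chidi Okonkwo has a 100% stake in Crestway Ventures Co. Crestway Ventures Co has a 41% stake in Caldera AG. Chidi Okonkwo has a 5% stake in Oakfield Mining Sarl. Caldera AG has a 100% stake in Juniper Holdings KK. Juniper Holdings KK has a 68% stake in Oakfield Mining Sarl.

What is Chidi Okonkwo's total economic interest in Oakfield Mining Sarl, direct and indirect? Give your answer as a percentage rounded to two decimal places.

32.88%

Chidi reaches Oakfield along 2 paths.
Via Crestway → Caldera → Juniper: 100% × 41% × 100% × 68% = 27.88%.
Direct stake: 5% = 5%.
Total: 27.88% + 5% = 32.88%.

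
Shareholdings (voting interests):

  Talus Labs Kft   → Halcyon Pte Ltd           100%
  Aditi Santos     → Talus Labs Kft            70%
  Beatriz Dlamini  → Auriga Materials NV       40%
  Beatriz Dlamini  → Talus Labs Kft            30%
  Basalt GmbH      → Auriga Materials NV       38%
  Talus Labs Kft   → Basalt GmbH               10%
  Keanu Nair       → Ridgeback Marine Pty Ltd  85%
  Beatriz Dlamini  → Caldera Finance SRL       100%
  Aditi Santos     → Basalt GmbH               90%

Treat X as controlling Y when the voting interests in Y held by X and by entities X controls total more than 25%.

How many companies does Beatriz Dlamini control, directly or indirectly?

Beatriz holds 30% of Talus, so Beatriz controls Talus.
Beatriz holds 100% of Caldera, so Beatriz controls Caldera.
Talus holds 100% of Halcyon, so Beatriz controls Halcyon.
Beatriz holds 40% of Auriga, so Beatriz controls Auriga.
No other company's threshold is met.
Beatriz controls 4 companies.

4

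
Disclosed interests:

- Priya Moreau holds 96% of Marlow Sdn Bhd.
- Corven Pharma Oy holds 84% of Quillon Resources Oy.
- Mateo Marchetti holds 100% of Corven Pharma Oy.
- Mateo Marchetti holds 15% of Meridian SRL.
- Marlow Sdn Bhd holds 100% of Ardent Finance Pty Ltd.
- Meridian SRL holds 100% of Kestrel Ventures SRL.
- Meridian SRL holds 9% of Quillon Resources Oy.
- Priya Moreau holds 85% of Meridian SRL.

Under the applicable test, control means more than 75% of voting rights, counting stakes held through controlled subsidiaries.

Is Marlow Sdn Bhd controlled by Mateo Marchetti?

Mateo holds 100% of Corven, so Mateo controls Corven.
Corven holds 84% of Quillon, so Mateo controls Quillon.
Neither Mateo nor any entity Mateo controls holds any voting interest in Marlow.
So Mateo does not control Marlow.

No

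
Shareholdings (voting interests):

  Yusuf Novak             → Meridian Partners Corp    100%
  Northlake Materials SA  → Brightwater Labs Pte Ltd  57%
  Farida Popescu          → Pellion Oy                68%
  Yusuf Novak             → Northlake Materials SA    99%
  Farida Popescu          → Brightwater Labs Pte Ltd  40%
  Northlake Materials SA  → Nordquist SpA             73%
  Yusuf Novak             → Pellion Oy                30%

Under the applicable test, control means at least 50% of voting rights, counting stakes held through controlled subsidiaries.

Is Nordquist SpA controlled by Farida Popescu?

No

Farida holds 68% of Pellion, so Farida controls Pellion.
Neither Farida nor any entity Farida controls holds any voting interest in Nordquist.
So Farida does not control Nordquist.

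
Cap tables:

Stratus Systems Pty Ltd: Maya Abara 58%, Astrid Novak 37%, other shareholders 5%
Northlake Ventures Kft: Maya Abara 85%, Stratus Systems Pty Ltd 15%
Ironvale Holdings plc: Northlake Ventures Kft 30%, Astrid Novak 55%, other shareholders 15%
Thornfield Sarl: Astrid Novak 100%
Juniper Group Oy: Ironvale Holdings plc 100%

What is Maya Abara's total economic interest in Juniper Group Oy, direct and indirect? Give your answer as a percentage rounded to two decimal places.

28.11%

Maya reaches Juniper along 2 paths.
Via Northlake → Ironvale: 85% × 30% × 100% = 25.5%.
Via Stratus → Northlake → Ironvale: 58% × 15% × 30% × 100% = 2.61%.
Total: 25.5% + 2.61% = 28.11%.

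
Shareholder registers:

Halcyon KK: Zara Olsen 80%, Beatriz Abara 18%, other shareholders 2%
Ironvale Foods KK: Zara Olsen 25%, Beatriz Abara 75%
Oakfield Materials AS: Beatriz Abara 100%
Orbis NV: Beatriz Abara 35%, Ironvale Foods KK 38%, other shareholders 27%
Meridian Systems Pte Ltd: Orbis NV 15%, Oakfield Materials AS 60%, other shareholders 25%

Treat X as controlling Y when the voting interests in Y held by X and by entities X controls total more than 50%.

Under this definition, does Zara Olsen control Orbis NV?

Zara holds 80% of Halcyon, so Zara controls Halcyon.
Neither Zara nor any entity Zara controls holds any voting interest in Orbis.
So Zara does not control Orbis.

No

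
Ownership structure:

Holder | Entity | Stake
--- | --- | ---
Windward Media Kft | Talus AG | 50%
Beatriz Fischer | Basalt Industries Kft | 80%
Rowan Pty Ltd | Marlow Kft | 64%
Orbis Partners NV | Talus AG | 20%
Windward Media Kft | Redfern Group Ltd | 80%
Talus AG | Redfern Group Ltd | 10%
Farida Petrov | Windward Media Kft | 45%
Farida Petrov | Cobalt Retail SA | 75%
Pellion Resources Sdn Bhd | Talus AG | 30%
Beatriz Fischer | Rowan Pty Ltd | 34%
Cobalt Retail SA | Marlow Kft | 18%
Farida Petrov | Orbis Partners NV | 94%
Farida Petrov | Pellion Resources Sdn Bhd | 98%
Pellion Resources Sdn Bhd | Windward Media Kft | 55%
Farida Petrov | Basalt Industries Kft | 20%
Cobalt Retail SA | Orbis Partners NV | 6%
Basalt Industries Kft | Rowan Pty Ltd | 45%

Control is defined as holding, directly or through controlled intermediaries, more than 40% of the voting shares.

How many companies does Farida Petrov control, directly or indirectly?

Farida holds 75% of Cobalt, so Farida controls Cobalt.
Farida holds 98% of Pellion, so Farida controls Pellion.
Farida and Pellion together hold 45% + 55% = 100% of Windward, so Farida controls Windward.
Farida and Cobalt together hold 94% + 6% = 100% of Orbis, so Farida controls Orbis.
Orbis and Windward and Pellion together hold 20% + 50% + 30% = 100% of Talus, so Farida controls Talus.
Windward and Talus together hold 80% + 10% = 90% of Redfern, so Farida controls Redfern.
No other company's threshold is met.
Farida controls 6 companies.

6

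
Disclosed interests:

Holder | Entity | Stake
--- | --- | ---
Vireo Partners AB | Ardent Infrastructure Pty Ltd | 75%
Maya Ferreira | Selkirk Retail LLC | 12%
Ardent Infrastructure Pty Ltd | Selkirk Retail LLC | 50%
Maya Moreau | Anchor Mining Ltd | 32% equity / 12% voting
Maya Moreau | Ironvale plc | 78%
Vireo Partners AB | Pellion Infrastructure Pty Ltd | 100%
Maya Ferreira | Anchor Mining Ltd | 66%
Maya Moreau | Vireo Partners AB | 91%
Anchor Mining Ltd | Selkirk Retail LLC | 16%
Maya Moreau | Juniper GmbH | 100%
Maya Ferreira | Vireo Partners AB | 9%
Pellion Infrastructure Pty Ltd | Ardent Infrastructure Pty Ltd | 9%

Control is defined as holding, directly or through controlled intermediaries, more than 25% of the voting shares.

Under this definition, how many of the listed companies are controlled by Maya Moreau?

6

Maya Moreau holds 91% of Vireo, so Maya Moreau controls Vireo.
Maya Moreau holds 100% of Juniper, so Maya Moreau controls Juniper.
Vireo holds 100% of Pellion, so Maya Moreau controls Pellion.
Vireo and Pellion together hold 75% + 9% = 84% of Ardent, so Maya Moreau controls Ardent.
Maya Moreau holds 78% of Ironvale, so Maya Moreau controls Ironvale.
Ardent holds 50% of Selkirk, so Maya Moreau controls Selkirk.
No other company's threshold is met.
Maya Moreau controls 6 companies.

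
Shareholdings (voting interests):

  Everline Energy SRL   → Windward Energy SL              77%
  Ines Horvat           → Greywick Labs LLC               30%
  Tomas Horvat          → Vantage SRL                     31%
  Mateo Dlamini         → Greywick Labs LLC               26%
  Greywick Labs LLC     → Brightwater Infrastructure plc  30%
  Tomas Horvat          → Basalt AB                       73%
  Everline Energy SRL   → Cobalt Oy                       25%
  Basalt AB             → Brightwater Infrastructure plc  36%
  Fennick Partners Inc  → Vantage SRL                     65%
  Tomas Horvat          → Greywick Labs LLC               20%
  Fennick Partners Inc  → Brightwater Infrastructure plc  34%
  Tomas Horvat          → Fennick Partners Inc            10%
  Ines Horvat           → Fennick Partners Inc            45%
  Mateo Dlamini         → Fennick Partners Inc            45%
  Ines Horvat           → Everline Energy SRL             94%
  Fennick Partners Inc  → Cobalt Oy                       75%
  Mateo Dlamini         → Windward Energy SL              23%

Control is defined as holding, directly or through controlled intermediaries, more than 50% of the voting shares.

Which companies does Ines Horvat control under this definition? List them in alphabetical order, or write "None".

Everline Energy SRL, Windward Energy SL

Ines holds 94% of Everline, so Ines controls Everline.
Everline holds 77% of Windward, so Ines controls Windward.
No other company's threshold is met.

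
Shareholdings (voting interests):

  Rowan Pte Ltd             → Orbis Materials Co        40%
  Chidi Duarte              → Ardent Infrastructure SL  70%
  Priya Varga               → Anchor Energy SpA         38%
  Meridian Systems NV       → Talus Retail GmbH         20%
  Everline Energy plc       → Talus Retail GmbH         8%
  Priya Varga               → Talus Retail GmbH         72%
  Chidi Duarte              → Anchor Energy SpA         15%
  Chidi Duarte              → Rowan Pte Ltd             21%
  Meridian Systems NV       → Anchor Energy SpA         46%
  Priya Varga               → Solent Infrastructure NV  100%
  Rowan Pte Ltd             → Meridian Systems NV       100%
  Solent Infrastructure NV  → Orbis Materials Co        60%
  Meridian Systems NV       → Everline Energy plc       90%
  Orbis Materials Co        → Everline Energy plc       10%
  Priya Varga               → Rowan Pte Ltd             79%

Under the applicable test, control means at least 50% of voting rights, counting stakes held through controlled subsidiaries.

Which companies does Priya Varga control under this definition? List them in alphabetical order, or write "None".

Priya holds 100% of Solent, so Priya controls Solent.
Priya holds 79% of Rowan, so Priya controls Rowan.
Rowan and Solent together hold 40% + 60% = 100% of Orbis, so Priya controls Orbis.
Rowan holds 100% of Meridian, so Priya controls Meridian.
Meridian and Priya together hold 46% + 38% = 84% of Anchor, so Priya controls Anchor.
Meridian and Orbis together hold 90% + 10% = 100% of Everline, so Priya controls Everline.
Everline and Meridian and Priya together hold 8% + 20% + 72% = 100% of Talus, so Priya controls Talus.
No other company's threshold is met.

Anchor Energy SpA, Everline Energy plc, Meridian Systems NV, Orbis Materials Co, Rowan Pte Ltd, Solent Infrastructure NV, Talus Retail GmbH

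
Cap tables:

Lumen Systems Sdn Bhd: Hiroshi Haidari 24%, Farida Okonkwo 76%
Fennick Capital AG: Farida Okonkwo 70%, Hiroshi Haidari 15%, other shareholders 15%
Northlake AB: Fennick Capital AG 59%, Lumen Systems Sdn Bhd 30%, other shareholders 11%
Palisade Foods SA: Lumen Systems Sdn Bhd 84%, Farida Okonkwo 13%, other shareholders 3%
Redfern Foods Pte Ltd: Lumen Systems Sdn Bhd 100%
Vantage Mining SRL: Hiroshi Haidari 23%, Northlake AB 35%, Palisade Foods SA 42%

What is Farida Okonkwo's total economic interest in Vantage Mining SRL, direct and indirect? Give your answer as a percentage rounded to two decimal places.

Farida reaches Vantage along 4 paths.
Via Fennick → Northlake: 70% × 59% × 35% = 14.455%.
Via Lumen → Northlake: 76% × 30% × 35% = 7.98%.
Via Lumen → Palisade: 76% × 84% × 42% = 26.8128%.
Via Palisade: 13% × 42% = 5.46%.
Total: 14.455% + 7.98% + 26.8128% + 5.46% = 54.7078%.
Rounded: 54.71%.

54.71%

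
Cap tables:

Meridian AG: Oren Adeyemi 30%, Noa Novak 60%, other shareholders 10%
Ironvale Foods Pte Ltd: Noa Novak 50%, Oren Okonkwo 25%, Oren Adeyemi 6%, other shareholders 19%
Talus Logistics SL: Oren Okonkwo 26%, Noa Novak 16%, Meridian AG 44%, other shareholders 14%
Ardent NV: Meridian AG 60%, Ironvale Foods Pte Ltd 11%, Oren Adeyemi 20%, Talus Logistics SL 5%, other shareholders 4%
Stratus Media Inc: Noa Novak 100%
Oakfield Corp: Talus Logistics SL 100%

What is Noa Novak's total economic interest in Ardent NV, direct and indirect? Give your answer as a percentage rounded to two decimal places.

43.62%

Noa reaches Ardent along 4 paths.
Via Meridian: 60% × 60% = 36%.
Via Ironvale: 50% × 11% = 5.5%.
Via Talus: 16% × 5% = 0.8%.
Via Meridian → Talus: 60% × 44% × 5% = 1.32%.
Total: 36% + 5.5% + 0.8% + 1.32% = 43.62%.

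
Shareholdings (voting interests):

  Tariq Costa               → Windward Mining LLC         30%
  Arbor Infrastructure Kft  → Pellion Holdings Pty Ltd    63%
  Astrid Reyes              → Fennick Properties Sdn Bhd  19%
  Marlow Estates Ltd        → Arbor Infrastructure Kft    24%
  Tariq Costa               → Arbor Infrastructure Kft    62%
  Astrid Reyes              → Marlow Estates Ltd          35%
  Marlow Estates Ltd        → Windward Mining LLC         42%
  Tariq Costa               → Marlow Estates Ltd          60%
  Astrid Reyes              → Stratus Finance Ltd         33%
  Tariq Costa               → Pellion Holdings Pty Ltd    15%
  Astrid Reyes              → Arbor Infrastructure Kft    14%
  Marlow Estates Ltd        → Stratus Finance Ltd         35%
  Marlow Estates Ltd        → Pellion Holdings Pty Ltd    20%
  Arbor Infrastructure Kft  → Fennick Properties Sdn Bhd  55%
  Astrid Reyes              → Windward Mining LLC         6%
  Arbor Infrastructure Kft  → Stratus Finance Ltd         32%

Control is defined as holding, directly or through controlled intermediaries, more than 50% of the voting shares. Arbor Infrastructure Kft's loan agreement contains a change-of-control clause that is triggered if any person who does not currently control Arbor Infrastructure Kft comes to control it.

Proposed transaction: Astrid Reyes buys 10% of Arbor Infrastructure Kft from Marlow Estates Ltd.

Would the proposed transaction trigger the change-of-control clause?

The purchase adds only to Astrid's holdings (Marlow's stake shrinks), so Astrid is the only person who could newly come to control Arbor.
Astrid's largest direct stake is 35% in Marlow, which does not meet the threshold, so Astrid controls no company.
In Arbor, Astrid's side holds only 14%, not > 50%.
So before the transaction, Astrid does not control Arbor.
After the purchase, Astrid's direct stake in Arbor rises to 14% + 10% = 24%, and Marlow's stake falls to 14%.
After the transaction, Astrid's side holds 24% of Arbor, not > 50%, so Astrid still does not control Arbor.
No new person acquires control, so the clause is not triggered.

No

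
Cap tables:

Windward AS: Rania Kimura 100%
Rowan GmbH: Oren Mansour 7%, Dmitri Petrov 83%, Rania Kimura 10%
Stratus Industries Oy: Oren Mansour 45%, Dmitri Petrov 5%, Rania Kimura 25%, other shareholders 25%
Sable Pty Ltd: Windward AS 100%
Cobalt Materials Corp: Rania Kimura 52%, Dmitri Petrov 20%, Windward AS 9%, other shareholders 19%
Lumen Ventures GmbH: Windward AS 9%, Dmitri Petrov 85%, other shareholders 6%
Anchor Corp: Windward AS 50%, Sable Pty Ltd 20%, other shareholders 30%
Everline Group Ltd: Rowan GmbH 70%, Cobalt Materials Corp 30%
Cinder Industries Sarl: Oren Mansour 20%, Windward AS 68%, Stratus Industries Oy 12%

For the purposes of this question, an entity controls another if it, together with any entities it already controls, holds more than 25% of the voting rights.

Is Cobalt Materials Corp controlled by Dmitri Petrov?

No

Dmitri holds 83% of Rowan, so Dmitri controls Rowan.
Dmitri holds 85% of Lumen, so Dmitri controls Lumen.
Rowan holds 70% of Everline, so Dmitri controls Everline.
In Cobalt, Dmitri's side holds only 20%, not > 25%.
So Dmitri does not control Cobalt.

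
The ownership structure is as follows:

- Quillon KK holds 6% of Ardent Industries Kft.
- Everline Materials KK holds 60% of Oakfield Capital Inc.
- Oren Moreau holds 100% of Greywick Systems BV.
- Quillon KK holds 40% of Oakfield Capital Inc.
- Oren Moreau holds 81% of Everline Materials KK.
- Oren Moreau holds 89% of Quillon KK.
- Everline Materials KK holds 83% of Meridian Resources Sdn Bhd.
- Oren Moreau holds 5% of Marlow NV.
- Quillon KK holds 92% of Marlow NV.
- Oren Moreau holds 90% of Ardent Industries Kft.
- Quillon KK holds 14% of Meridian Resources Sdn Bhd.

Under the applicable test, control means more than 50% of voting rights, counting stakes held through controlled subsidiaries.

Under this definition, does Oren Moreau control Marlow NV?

Oren holds 89% of Quillon, so Oren controls Quillon.
Quillon and Oren together hold 92% + 5% = 97% of Marlow, so Oren controls Marlow.

Yes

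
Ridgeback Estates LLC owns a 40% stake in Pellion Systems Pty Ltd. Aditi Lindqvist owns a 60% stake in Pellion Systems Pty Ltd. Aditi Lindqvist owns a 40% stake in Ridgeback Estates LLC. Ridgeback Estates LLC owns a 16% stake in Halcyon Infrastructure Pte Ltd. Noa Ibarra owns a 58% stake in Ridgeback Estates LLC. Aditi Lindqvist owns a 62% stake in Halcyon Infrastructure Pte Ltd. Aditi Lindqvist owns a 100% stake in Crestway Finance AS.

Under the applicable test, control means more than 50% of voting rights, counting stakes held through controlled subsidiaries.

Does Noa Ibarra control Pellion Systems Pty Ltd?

No

Noa holds 58% of Ridgeback, so Noa controls Ridgeback.
In Pellion, Noa's side holds only 40%, not > 50%.
So Noa does not control Pellion.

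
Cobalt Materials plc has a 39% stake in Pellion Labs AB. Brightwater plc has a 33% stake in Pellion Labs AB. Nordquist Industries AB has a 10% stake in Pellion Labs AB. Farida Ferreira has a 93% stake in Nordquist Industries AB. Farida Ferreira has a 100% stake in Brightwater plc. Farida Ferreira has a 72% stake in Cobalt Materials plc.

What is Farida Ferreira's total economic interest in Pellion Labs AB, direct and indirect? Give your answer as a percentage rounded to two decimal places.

70.38%

Farida reaches Pellion along 3 paths.
Via Brightwater: 100% × 33% = 33%.
Via Cobalt: 72% × 39% = 28.08%.
Via Nordquist: 93% × 10% = 9.3%.
Total: 33% + 28.08% + 9.3% = 70.38%.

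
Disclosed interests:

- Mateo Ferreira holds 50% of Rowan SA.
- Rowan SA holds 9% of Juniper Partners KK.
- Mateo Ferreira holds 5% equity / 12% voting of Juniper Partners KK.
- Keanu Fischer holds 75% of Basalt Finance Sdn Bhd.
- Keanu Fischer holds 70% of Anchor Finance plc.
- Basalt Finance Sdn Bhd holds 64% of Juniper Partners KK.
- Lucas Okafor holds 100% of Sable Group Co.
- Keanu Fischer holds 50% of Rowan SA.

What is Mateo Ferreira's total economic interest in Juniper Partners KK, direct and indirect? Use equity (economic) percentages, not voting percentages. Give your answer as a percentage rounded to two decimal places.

9.50%

Mateo reaches Juniper along 2 paths.
Via Rowan: 50% × 9% = 4.5%.
Direct stake: 5% = 5%.
Total: 4.5% + 5% = 9.5%.
Rounded: 9.50%.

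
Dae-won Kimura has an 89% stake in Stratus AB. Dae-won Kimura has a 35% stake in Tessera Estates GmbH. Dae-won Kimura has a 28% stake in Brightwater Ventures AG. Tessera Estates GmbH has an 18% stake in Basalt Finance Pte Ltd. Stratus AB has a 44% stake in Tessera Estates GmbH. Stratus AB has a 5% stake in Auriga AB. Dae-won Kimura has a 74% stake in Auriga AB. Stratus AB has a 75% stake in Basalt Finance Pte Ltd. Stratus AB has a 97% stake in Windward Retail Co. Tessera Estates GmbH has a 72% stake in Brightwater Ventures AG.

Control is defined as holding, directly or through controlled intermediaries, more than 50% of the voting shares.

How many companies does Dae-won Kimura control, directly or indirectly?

6

Dae-won holds 89% of Stratus, so Dae-won controls Stratus.
Stratus and Dae-won together hold 44% + 35% = 79% of Tessera, so Dae-won controls Tessera.
Dae-won and Stratus together hold 74% + 5% = 79% of Auriga, so Dae-won controls Auriga.
Tessera and Dae-won together hold 72% + 28% = 100% of Brightwater, so Dae-won controls Brightwater.
Tessera and Stratus together hold 18% + 75% = 93% of Basalt, so Dae-won controls Basalt.
Stratus holds 97% of Windward, so Dae-won controls Windward.
Dae-won controls 6 companies.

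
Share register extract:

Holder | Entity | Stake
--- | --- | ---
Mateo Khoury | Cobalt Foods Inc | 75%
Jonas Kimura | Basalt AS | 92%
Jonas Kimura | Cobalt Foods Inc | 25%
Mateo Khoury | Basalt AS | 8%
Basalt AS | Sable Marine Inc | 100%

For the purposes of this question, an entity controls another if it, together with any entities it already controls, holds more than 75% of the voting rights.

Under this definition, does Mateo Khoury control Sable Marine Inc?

No

Mateo's largest direct stake is 75% in Cobalt, which does not meet the threshold, so Mateo controls no company.
Neither Mateo nor any entity Mateo controls holds any voting interest in Sable.
So Mateo does not control Sable.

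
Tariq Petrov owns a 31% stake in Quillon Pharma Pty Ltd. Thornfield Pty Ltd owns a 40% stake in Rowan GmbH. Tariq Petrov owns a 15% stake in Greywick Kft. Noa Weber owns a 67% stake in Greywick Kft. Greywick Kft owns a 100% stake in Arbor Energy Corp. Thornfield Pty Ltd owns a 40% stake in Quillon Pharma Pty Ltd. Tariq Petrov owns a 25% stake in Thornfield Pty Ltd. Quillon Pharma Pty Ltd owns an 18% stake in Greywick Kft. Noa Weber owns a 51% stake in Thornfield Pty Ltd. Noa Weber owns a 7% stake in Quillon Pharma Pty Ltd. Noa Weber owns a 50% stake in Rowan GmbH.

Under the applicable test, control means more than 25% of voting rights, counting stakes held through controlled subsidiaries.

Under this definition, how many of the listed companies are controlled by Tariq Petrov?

Tariq holds 31% of Quillon, so Tariq controls Quillon.
Quillon and Tariq together hold 18% + 15% = 33% of Greywick, so Tariq controls Greywick.
Greywick holds 100% of Arbor, so Tariq controls Arbor.
No other company's threshold is met.
Tariq controls 3 companies.

3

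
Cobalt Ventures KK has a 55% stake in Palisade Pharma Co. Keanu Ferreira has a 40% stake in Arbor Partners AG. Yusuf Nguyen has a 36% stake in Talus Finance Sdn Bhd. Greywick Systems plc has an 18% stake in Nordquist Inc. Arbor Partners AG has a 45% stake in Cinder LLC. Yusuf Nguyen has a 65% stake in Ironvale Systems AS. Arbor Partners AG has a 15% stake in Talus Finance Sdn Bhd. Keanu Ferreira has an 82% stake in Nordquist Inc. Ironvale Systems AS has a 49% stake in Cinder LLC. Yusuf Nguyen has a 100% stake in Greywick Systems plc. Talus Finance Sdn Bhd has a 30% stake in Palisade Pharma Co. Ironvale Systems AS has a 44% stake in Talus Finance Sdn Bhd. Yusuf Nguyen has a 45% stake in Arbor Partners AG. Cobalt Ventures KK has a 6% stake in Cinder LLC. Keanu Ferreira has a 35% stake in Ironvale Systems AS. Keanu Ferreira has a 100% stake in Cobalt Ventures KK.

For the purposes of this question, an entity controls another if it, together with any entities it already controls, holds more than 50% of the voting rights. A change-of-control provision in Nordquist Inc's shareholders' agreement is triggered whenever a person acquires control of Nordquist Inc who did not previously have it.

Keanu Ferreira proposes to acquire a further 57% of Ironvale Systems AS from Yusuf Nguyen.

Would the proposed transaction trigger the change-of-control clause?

The purchase adds only to Keanu's holdings (Yusuf's stake shrinks), so Keanu is the only person who could newly come to control Nordquist.
Keanu holds 82% of Nordquist, so Keanu controls Nordquist.
So Keanu already controls Nordquist before the transaction.
After the purchase, Keanu's direct stake in Ironvale rises to 35% + 57% = 92%, and Yusuf's stake falls to 8%.
Keanu controlled Nordquist already, so this is not a new person acquiring control; every other person's position is unchanged or reduced.
No new person acquires control, so the clause is not triggered.

No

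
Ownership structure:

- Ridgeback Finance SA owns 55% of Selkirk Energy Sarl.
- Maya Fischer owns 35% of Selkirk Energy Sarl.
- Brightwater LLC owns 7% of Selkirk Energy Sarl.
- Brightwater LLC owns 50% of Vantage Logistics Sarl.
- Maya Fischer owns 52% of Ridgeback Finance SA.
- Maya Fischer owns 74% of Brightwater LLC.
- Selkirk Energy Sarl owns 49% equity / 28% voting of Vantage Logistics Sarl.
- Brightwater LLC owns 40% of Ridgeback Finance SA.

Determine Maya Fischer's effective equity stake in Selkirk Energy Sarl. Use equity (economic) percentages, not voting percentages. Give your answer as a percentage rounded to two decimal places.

85.06%

Maya reaches Selkirk along 4 paths.
Direct stake: 35% = 35%.
Via Ridgeback: 52% × 55% = 28.6%.
Via Brightwater → Ridgeback: 74% × 40% × 55% = 16.28%.
Via Brightwater: 74% × 7% = 5.18%.
Total: 35% + 28.6% + 16.28% + 5.18% = 85.06%.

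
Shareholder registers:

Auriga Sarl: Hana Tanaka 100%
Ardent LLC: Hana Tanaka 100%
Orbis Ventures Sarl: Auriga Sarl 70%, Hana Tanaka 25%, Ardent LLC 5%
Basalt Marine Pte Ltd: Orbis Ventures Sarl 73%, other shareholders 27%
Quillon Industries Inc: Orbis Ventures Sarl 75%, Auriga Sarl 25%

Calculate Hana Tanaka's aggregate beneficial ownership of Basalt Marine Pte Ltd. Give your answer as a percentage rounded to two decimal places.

Hana reaches Basalt along 3 paths.
Via Auriga → Orbis: 100% × 70% × 73% = 51.1%.
Via Orbis: 25% × 73% = 18.25%.
Via Ardent → Orbis: 100% × 5% × 73% = 3.65%.
Total: 51.1% + 18.25% + 3.65% = 73%.
Rounded: 73.00%.

73.00%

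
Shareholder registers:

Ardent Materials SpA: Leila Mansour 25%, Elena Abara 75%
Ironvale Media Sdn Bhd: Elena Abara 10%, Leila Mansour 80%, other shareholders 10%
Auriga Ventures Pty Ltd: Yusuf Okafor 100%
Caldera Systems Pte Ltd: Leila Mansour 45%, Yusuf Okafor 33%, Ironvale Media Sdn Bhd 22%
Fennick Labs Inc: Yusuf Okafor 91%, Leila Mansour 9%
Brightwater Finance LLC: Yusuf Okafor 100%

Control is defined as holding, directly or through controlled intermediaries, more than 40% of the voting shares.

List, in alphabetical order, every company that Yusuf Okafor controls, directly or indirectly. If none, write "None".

Yusuf holds 100% of Auriga, so Yusuf controls Auriga.
Yusuf holds 91% of Fennick, so Yusuf controls Fennick.
Yusuf holds 100% of Brightwater, so Yusuf controls Brightwater.
No other company's threshold is met.

Auriga Ventures Pty Ltd, Brightwater Finance LLC, Fennick Labs Inc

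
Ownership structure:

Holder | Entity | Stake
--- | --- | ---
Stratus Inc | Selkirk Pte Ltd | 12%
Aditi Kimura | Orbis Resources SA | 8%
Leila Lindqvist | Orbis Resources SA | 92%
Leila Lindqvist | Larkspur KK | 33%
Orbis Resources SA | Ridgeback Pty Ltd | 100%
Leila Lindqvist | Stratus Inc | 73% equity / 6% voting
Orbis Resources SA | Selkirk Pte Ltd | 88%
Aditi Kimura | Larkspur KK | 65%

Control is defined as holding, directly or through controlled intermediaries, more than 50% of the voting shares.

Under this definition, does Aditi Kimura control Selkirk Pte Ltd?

No

Aditi holds 65% of Larkspur, so Aditi controls Larkspur.
Neither Aditi nor any entity Aditi controls holds any voting interest in Selkirk.
So Aditi does not control Selkirk.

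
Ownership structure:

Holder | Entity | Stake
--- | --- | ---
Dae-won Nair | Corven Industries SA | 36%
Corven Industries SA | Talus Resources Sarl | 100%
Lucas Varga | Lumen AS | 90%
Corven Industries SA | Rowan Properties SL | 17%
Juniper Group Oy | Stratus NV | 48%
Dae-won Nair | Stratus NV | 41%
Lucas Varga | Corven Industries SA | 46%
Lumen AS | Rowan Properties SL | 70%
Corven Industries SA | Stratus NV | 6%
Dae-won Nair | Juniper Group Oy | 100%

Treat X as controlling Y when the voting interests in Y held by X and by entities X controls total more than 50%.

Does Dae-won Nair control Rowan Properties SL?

No

Dae-won holds 100% of Juniper, so Dae-won controls Juniper.
Juniper and Dae-won together hold 48% + 41% = 89% of Stratus, so Dae-won controls Stratus.
Neither Dae-won nor any entity Dae-won controls holds any voting interest in Rowan.
So Dae-won does not control Rowan.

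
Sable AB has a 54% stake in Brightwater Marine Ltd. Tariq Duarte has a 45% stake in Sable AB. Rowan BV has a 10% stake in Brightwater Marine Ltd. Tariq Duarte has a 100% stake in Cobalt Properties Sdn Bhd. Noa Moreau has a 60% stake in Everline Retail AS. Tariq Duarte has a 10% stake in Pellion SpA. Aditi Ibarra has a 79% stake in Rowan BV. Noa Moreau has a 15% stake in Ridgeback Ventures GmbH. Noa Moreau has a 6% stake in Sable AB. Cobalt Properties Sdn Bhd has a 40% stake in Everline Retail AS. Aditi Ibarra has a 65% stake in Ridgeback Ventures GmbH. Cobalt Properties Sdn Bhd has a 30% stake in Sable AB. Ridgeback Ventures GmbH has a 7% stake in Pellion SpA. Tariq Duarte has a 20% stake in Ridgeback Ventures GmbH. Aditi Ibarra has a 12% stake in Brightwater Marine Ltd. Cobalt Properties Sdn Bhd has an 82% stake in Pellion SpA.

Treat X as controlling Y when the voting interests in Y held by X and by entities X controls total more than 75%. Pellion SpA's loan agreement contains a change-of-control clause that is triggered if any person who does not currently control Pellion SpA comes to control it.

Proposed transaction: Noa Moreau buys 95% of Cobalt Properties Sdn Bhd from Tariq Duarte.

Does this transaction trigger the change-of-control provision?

Yes

The purchase adds only to Noa's holdings (Tariq's stake shrinks), so Noa is the only person who could newly come to control Pellion.
Noa's largest direct stake is 60% in Everline, which does not meet the threshold, so Noa controls no company.
Neither Noa nor any entity Noa controls holds any voting interest in Pellion.
So before the transaction, Noa does not control Pellion.
After the purchase, Noa holds 95% of Cobalt directly, and Tariq's stake falls to 5%.
Noa holds 95% of Cobalt, so Noa controls Cobalt.
Cobalt holds 82% of Pellion, so Noa controls Pellion.
Noa did not control Pellion before and does after, so the clause is triggered.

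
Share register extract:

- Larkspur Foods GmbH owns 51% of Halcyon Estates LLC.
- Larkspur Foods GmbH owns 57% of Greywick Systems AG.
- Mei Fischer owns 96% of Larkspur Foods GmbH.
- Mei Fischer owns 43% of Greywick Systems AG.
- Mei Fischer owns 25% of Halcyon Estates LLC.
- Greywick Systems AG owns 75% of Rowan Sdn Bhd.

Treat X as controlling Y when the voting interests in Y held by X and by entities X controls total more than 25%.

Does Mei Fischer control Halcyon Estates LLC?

Yes

Mei holds 96% of Larkspur, so Mei controls Larkspur.
Mei and Larkspur together hold 25% + 51% = 76% of Halcyon, so Mei controls Halcyon.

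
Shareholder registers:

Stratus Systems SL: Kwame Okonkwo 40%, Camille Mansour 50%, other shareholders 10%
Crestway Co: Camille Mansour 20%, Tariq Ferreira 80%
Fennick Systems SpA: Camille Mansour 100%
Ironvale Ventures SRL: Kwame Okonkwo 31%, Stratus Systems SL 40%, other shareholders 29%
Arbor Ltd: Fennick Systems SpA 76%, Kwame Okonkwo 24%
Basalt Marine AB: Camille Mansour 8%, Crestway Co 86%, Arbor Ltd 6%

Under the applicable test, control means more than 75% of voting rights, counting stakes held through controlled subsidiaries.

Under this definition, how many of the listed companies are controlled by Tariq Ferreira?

Tariq holds 80% of Crestway, so Tariq controls Crestway.
Crestway holds 86% of Basalt, so Tariq controls Basalt.
No other company's threshold is met.
Tariq controls 2 companies.

2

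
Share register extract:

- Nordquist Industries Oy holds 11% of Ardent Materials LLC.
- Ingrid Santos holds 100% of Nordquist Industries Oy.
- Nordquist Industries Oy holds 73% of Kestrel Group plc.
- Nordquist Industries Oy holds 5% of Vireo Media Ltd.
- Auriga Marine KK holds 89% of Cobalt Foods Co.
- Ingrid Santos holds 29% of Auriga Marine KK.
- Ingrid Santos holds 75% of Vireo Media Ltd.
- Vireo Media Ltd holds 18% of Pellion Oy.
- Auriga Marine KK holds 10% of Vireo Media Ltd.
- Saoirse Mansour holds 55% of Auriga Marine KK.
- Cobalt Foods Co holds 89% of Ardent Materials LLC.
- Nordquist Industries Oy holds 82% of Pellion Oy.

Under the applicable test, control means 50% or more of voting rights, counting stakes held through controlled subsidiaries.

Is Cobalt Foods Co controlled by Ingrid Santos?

Ingrid holds 100% of Nordquist, so Ingrid controls Nordquist.
Nordquist and Ingrid together hold 5% + 75% = 80% of Vireo, so Ingrid controls Vireo.
Nordquist and Vireo together hold 82% + 18% = 100% of Pellion, so Ingrid controls Pellion.
Nordquist holds 73% of Kestrel, so Ingrid controls Kestrel.
Neither Ingrid nor any entity Ingrid controls holds any voting interest in Cobalt.
So Ingrid does not control Cobalt.

No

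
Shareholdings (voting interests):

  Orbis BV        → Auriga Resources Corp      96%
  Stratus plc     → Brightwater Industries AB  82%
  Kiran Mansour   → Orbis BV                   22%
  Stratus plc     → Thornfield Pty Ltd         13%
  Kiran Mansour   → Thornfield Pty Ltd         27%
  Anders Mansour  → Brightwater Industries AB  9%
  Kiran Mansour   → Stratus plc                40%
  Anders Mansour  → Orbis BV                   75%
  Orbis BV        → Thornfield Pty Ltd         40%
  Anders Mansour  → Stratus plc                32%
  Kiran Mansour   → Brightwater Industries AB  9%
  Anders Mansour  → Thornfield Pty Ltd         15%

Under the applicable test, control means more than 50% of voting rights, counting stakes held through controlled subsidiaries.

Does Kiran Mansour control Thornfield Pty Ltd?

Kiran's largest direct stake is 40% in Stratus, which does not meet the threshold, so Kiran controls no company.
In Thornfield, Kiran's side holds only 27%, not > 50%.
So Kiran does not control Thornfield.

No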